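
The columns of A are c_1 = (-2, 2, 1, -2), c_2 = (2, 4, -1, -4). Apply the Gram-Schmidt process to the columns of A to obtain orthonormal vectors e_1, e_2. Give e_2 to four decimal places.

e_2 = (0.7016, 0.4385, -0.3508, -0.4385)

e_1 = c_1/‖c_1‖ = (-2, 2, 1, -2)/3.6056 = (-0.5547, 0.5547, 0.2774, -0.5547).
r_{12} = e_1·c_2 = 3.0509.
u_2 = c_2 − 3.0509·e_1 = (3.6923, 2.3077, -1.8462, -2.3077).
‖u_2‖ = 5.2623, so e_2 = (0.7016, 0.4385, -0.3508, -0.4385).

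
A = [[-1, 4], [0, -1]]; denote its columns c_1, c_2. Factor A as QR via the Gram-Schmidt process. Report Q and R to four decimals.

Q = [[-1.0000, 0.0000], [0.0000, -1.0000]], R = [[1.0000, -4.0000], [0.0000, 1.0000]]

c_1 = (-1, 0); ‖c_1‖ = 1.0000, so q_1 = (-1.0000, 0.0000).
q_1·c_2 = (-1.0000)·4 + 0.0000·(-1) = -4.0000.
u_2 = c_2 + 4.0000·q_1 = (0.0000, -1.0000).
‖u_2‖ = 1.0000, so q_2 = (0.0000, -1.0000).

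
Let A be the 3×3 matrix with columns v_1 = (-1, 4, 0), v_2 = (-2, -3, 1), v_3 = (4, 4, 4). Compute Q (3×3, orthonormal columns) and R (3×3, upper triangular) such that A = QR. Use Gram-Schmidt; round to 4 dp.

v_1 = (-1, 4, 0); ‖v_1‖ = 4.1231, so q_1 = (-0.2425, 0.9701, 0.0000).
q_1·v_2 = (-0.2425)·(-2) + 0.9701·(-3) + 0.0000·1 = -2.4254.
u_2 = v_2 + 2.4254·q_1 = (-2.5882, -0.6471, 1.0000).
‖u_2‖ = 2.8491, so q_2 = (-0.9084, -0.2271, 0.3510).
q_1·v_3 = (-0.2425)·4 + 0.9701·4 + 0.0000·4 = 2.9104; q_2·v_3 = (-0.9084)·4 + (-0.2271)·4 + 0.3510·4 = -3.1382.
u_3 = v_3 − 2.9104·q_1 + 3.1382·q_2 = (1.8551, 0.4638, 5.1014).
‖u_3‖ = 5.4480, so q_3 = (0.3405, 0.0851, 0.9364).

Q = [[-0.2425, -0.9084, 0.3405], [0.9701, -0.2271, 0.0851], [0.0000, 0.3510, 0.9364]], R = [[4.1231, -2.4254, 2.9104], [0.0000, 2.8491, -3.1382], [0.0000, 0.0000, 5.4480]]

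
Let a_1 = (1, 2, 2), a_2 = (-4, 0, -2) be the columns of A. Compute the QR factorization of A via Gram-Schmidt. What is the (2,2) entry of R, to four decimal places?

r_{22} = 3.5901

a_1 = (1, 2, 2); ‖a_1‖ = 3.0000, so q_1 = (0.3333, 0.6667, 0.6667).
q_1·a_2 = 0.3333·(-4) + 0.6667·0 + 0.6667·(-2) = -2.6667.
u_2 = a_2 + 2.6667·q_1 = (-3.1111, 1.7778, -0.2222).
r_{22} = ‖u_2‖ = 3.5901.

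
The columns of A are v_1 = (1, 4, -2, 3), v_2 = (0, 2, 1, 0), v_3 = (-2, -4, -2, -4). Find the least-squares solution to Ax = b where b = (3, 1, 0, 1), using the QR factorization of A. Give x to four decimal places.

x = (0.0462, -0.5908, -0.4677)

v_1 = (1, 4, -2, 3); ‖v_1‖ = 5.4772, so e_1 = (0.1826, 0.7303, -0.3651, 0.5477).
e_1·v_2 = 0.1826·0 + 0.7303·2 + (-0.3651)·1 + 0.5477·0 = 1.0954.
u_2 = v_2 − 1.0954·e_1 = (-0.2000, 1.2000, 1.4000, -0.6000).
‖u_2‖ = 1.9494, so e_2 = (-0.1026, 0.6156, 0.7182, -0.3078).
e_1·v_3 = 0.1826·(-2) + 0.7303·(-4) + (-0.3651)·(-2) + 0.5477·(-4) = -4.7469; e_2·v_3 = (-0.1026)·(-2) + 0.6156·(-4) + 0.7182·(-2) + (-0.3078)·(-4) = -2.4623.
u_3 = v_3 + 4.7469·e_1 + 2.4623·e_2 = (-1.3860, 0.9825, -1.9649, -2.1579).
‖u_3‖ = 3.3769, so e_3 = (-0.4104, 0.2909, -0.5819, -0.6390).
Qᵀb = (1.8257, 0.0000, -1.5794).
Back-substitute: x_3 = -1.5794/3.3769 = -0.4677.
x_2 = (0.0000 + 2.4623·(-0.4677))/1.9494 = -0.5908.
x_1 = (1.8257 − 1.0954·(-0.5908) + 4.7469·(-0.4677))/5.4772 = 0.0462.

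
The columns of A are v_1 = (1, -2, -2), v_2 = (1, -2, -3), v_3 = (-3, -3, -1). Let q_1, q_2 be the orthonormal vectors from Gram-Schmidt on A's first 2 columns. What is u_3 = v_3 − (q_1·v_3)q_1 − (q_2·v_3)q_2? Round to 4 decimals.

u_3 = (-3.6000, -1.8000, 0.0000)

v_1 = (1, -2, -2); ‖v_1‖ = 3.0000, so q_1 = (0.3333, -0.6667, -0.6667).
q_1·v_2 = 0.3333·1 + (-0.6667)·(-2) + (-0.6667)·(-3) = 3.6667.
u_2 = v_2 − 3.6667·q_1 = (-0.2222, 0.4444, -0.5556).
‖u_2‖ = 0.7454, so q_2 = (-0.2981, 0.5963, -0.7454).
q_1·v_3 = 0.3333·(-3) + (-0.6667)·(-3) + (-0.6667)·(-1) = 1.6667; q_2·v_3 = (-0.2981)·(-3) + 0.5963·(-3) + (-0.7454)·(-1) = -0.1491.
u_3 = v_3 − 1.6667·q_1 + 0.1491·q_2 = (-3.6000, -1.8000, 0.0000).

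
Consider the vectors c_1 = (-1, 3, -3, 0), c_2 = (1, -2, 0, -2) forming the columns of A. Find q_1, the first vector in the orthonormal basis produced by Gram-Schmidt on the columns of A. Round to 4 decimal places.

c_1 = (-1, 3, -3, 0); ‖c_1‖ = 4.3589, so q_1 = (-0.2294, 0.6882, -0.6882, 0.0000).

q_1 = (-0.2294, 0.6882, -0.6882, 0.0000)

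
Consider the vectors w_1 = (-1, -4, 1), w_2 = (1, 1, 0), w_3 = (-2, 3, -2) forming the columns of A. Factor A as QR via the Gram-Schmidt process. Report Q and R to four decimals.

Q = [[-0.2357, 0.9239, 0.3015], [-0.9428, -0.1421, -0.3015], [0.2357, 0.3553, -0.9045]], R = [[4.2426, -1.1785, -2.8284], [0.0000, 0.7817, -2.9848], [0.0000, 0.0000, 0.3015]]

e_1 = w_1/‖w_1‖ = (-1, -4, 1)/4.2426 = (-0.2357, -0.9428, 0.2357).
r_{12} = e_1·w_2 = -1.1785.
u_2 = w_2 + 1.1785·e_1 = (0.7222, -0.1111, 0.2778).
‖u_2‖ = 0.7817, so e_2 = (0.9239, -0.1421, 0.3553).
r_{13} = e_1·w_3 = -2.8284; r_{23} = e_2·w_3 = -2.9848.
u_3 = w_3 + 2.8284·e_1 + 2.9848·e_2 = (0.0909, -0.0909, -0.2727).
‖u_3‖ = 0.3015, so e_3 = (0.3015, -0.3015, -0.9045).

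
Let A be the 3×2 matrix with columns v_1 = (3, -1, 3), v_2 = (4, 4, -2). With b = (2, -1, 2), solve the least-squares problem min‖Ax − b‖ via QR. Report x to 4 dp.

x = (0.6882, -0.0382)

v_1 = (3, -1, 3); ‖v_1‖ = 4.3589, so e_1 = (0.6882, -0.2294, 0.6882).
e_1·v_2 = 0.6882·4 + (-0.2294)·4 + 0.6882·(-2) = 0.4588.
u_2 = v_2 − 0.4588·e_1 = (3.6842, 4.1053, -2.3158).
‖u_2‖ = 5.9824, so e_2 = (0.6158, 0.6862, -0.3871).
Qᵀb = (2.9824, -0.2287).
Back-substitute: x_2 = -0.2287/5.9824 = -0.0382.
x_1 = (2.9824 − 0.4588·(-0.0382))/4.3589 = 0.6882.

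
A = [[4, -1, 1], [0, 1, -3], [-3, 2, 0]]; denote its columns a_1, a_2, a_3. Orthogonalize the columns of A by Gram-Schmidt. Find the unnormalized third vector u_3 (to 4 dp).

a_1 = (4, 0, -3); ‖a_1‖ = 5.0000, so q_1 = (0.8000, 0.0000, -0.6000).
q_1·a_2 = 0.8000·(-1) + 0.0000·1 + (-0.6000)·2 = -2.0000.
u_2 = a_2 + 2.0000·q_1 = (0.6000, 1.0000, 0.8000).
‖u_2‖ = 1.4142, so q_2 = (0.4243, 0.7071, 0.5657).
q_1·a_3 = 0.8000·1 + 0.0000·(-3) + (-0.6000)·0 = 0.8000; q_2·a_3 = 0.4243·1 + 0.7071·(-3) + 0.5657·0 = -1.6971.
u_3 = a_3 − 0.8000·q_1 + 1.6971·q_2 = (1.0800, -1.8000, 1.4400).

u_3 = (1.0800, -1.8000, 1.4400)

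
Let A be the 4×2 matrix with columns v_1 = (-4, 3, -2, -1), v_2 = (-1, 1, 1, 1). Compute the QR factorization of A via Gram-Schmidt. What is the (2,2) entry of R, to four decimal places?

e_1 = v_1/‖v_1‖ = (-4, 3, -2, -1)/5.4772 = (-0.7303, 0.5477, -0.3651, -0.1826).
r_{12} = e_1·v_2 = 0.7303.
u_2 = v_2 − 0.7303·e_1 = (-0.4667, 0.6000, 1.2667, 1.1333).
r_{22} = ‖u_2‖ = 1.8619.

r_{22} = 1.8619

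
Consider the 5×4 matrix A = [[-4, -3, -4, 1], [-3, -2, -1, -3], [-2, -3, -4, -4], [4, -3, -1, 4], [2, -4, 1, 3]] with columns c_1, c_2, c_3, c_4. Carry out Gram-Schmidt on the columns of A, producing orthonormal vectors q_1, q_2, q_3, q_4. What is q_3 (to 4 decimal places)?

q_3 = (-0.1946, 0.4212, -0.4787, -0.4244, 0.6127)

q_1 = c_1/‖c_1‖ = (-4, -3, -2, 4, 2)/7.0000 = (-0.5714, -0.4286, -0.2857, 0.5714, 0.2857).
r_{12} = q_1·c_2 = 0.5714.
u_2 = c_2 − 0.5714·q_1 = (-2.6735, -1.7551, -2.8367, -3.3265, -4.1633).
‖u_2‖ = 6.8318, so q_2 = (-0.3913, -0.2569, -0.4152, -0.4869, -0.6094).
r_{13} = q_1·c_3 = 3.5714; r_{23} = q_2·c_3 = 3.3606.
u_3 = c_3 − 3.5714·q_1 − 3.3606·q_2 = (-0.6441, 1.3940, -1.5842, -1.4045, 2.0275).
‖u_3‖ = 3.3092, so q_3 = (-0.1946, 0.4212, -0.4787, -0.4244, 0.6127).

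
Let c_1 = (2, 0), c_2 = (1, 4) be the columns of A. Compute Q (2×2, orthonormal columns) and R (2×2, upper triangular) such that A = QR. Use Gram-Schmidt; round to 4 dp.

Q = [[1.0000, 0.0000], [0.0000, 1.0000]], R = [[2.0000, 1.0000], [0.0000, 4.0000]]

c_1 = (2, 0); ‖c_1‖ = 2.0000, so e_1 = (1.0000, 0.0000).
e_1·c_2 = 1.0000·1 + 0.0000·4 = 1.0000.
u_2 = c_2 − 1.0000·e_1 = (0.0000, 4.0000).
‖u_2‖ = 4.0000, so e_2 = (0.0000, 1.0000).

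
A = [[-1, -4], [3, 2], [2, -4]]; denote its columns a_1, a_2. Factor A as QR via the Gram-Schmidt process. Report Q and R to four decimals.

a_1 = (-1, 3, 2); ‖a_1‖ = 3.7417, so e_1 = (-0.2673, 0.8018, 0.5345).
e_1·a_2 = (-0.2673)·(-4) + 0.8018·2 + 0.5345·(-4) = 0.5345.
u_2 = a_2 − 0.5345·e_1 = (-3.8571, 1.5714, -4.2857).
‖u_2‖ = 5.9761, so e_2 = (-0.6454, 0.2630, -0.7171).

Q = [[-0.2673, -0.6454], [0.8018, 0.2630], [0.5345, -0.7171]], R = [[3.7417, 0.5345], [0.0000, 5.9761]]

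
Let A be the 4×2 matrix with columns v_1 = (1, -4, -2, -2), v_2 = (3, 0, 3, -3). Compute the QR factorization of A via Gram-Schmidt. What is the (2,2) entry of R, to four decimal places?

e_1 = v_1/‖v_1‖ = (1, -4, -2, -2)/5.0000 = (0.2000, -0.8000, -0.4000, -0.4000).
r_{12} = e_1·v_2 = 0.6000.
u_2 = v_2 − 0.6000·e_1 = (2.8800, 0.4800, 3.2400, -2.7600).
r_{22} = ‖u_2‖ = 5.1614.

r_{22} = 5.1614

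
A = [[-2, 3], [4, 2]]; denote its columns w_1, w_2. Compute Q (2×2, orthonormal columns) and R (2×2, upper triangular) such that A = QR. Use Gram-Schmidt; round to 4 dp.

e_1 = w_1/‖w_1‖ = (-2, 4)/4.4721 = (-0.4472, 0.8944).
r_{12} = e_1·w_2 = 0.4472.
u_2 = w_2 − 0.4472·e_1 = (3.2000, 1.6000).
‖u_2‖ = 3.5777, so e_2 = (0.8944, 0.4472).

Q = [[-0.4472, 0.8944], [0.8944, 0.4472]], R = [[4.4721, 0.4472], [0.0000, 3.5777]]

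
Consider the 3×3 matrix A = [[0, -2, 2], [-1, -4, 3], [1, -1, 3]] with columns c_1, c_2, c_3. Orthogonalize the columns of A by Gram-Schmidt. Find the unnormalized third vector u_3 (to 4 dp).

u_3 = (-0.3030, 0.1212, 0.1212)

c_1 = (0, -1, 1); ‖c_1‖ = 1.4142, so e_1 = (0.0000, -0.7071, 0.7071).
e_1·c_2 = 0.0000·(-2) + (-0.7071)·(-4) + 0.7071·(-1) = 2.1213.
u_2 = c_2 − 2.1213·e_1 = (-2.0000, -2.5000, -2.5000).
‖u_2‖ = 4.0620, so e_2 = (-0.4924, -0.6155, -0.6155).
e_1·c_3 = 0.0000·2 + (-0.7071)·3 + 0.7071·3 = 0.0000; e_2·c_3 = (-0.4924)·2 + (-0.6155)·3 + (-0.6155)·3 = -4.6775.
u_3 = c_3 + 0.0000·e_1 + 4.6775·e_2 = (-0.3030, 0.1212, 0.1212).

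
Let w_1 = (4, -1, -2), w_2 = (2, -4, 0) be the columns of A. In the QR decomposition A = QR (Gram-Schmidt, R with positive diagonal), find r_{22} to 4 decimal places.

e_1 = w_1/‖w_1‖ = (4, -1, -2)/4.5826 = (0.8729, -0.2182, -0.4364).
r_{12} = e_1·w_2 = 2.6186.
u_2 = w_2 − 2.6186·e_1 = (-0.2857, -3.4286, 1.1429).
r_{22} = ‖u_2‖ = 3.6253.

r_{22} = 3.6253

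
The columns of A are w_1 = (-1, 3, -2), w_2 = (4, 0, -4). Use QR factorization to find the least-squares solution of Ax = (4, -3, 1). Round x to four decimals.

w_1 = (-1, 3, -2); ‖w_1‖ = 3.7417, so e_1 = (-0.2673, 0.8018, -0.5345).
e_1·w_2 = (-0.2673)·4 + 0.8018·0 + (-0.5345)·(-4) = 1.0690.
u_2 = w_2 − 1.0690·e_1 = (4.2857, -0.8571, -3.4286).
‖u_2‖ = 5.5549, so e_2 = (0.7715, -0.1543, -0.6172).
Qᵀb = (-4.0089, 2.9318).
Back-substitute: x_2 = 2.9318/5.5549 = 0.5278.
x_1 = (-4.0089 − 1.0690·0.5278)/3.7417 = -1.2222.

x = (-1.2222, 0.5278)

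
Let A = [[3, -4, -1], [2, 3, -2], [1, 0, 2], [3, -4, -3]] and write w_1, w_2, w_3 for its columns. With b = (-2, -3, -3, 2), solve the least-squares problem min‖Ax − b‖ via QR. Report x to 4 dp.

x = (-1.5351, -0.6339, -1.0640)

w_1 = (3, 2, 1, 3); ‖w_1‖ = 4.7958, so q_1 = (0.6255, 0.4170, 0.2085, 0.6255).
q_1·w_2 = 0.6255·(-4) + 0.4170·3 + 0.2085·0 + 0.6255·(-4) = -3.7533.
u_2 = w_2 + 3.7533·q_1 = (-1.6522, 4.5652, 0.7826, -1.6522).
‖u_2‖ = 5.1878, so q_2 = (-0.3185, 0.8800, 0.1509, -0.3185).
q_1·w_3 = 0.6255·(-1) + 0.4170·(-2) + 0.2085·2 + 0.6255·(-3) = -2.9192; q_2·w_3 = (-0.3185)·(-1) + 0.8800·(-2) + 0.1509·2 + (-0.3185)·(-3) = -0.1844.
u_3 = w_3 + 2.9192·q_1 + 0.1844·q_2 = (0.7674, -0.6204, 2.6365, -1.2326).
‖u_3‖ = 3.0732, so q_3 = (0.2497, -0.2019, 0.8579, -0.4011).
Qᵀb = (-1.8766, -3.0926, -3.2698).
Back-substitute: x_3 = -3.2698/3.0732 = -1.0640.
x_2 = (-3.0926 + 0.1844·(-1.0640))/5.1878 = -0.6339.
x_1 = (-1.8766 + 3.7533·(-0.6339) + 2.9192·(-1.0640))/4.7958 = -1.5351.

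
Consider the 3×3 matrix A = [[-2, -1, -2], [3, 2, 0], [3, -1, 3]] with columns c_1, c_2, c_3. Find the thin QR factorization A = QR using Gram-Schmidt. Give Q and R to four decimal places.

c_1 = (-2, 3, 3); ‖c_1‖ = 4.6904, so e_1 = (-0.4264, 0.6396, 0.6396).
e_1·c_2 = (-0.4264)·(-1) + 0.6396·2 + 0.6396·(-1) = 1.0660.
u_2 = c_2 − 1.0660·e_1 = (-0.5455, 1.3182, -1.6818).
‖u_2‖ = 2.2054, so e_2 = (-0.2473, 0.5977, -0.7626).
e_1·c_3 = (-0.4264)·(-2) + 0.6396·0 + 0.6396·3 = 2.7716; e_2·c_3 = (-0.2473)·(-2) + 0.5977·0 + (-0.7626)·3 = -1.7931.
u_3 = c_3 − 2.7716·e_1 + 1.7931·e_2 = (-1.2617, -0.7009, -0.1402).
‖u_3‖ = 1.4501, so e_3 = (-0.8701, -0.4834, -0.0967).

Q = [[-0.4264, -0.2473, -0.8701], [0.6396, 0.5977, -0.4834], [0.6396, -0.7626, -0.0967]], R = [[4.6904, 1.0660, 2.7716], [0.0000, 2.2054, -1.7931], [0.0000, 0.0000, 1.4501]]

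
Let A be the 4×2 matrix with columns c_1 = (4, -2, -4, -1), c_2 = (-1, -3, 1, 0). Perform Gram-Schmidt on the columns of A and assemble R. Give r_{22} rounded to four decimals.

r_{22} = 3.3003

c_1 = (4, -2, -4, -1); ‖c_1‖ = 6.0828, so q_1 = (0.6576, -0.3288, -0.6576, -0.1644).
q_1·c_2 = 0.6576·(-1) + (-0.3288)·(-3) + (-0.6576)·1 + (-0.1644)·0 = -0.3288.
u_2 = c_2 + 0.3288·q_1 = (-0.7838, -3.1081, 0.7838, -0.0541).
r_{22} = ‖u_2‖ = 3.3003.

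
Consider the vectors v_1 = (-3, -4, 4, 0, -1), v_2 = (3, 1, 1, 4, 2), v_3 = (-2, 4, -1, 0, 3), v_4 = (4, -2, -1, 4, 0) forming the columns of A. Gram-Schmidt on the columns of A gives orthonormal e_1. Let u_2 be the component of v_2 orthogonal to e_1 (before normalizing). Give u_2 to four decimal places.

u_2 = (2.2143, -0.0476, 2.0476, 4.0000, 1.7381)

v_1 = (-3, -4, 4, 0, -1); ‖v_1‖ = 6.4807, so e_1 = (-0.4629, -0.6172, 0.6172, 0.0000, -0.1543).
e_1·v_2 = (-0.4629)·3 + (-0.6172)·1 + 0.6172·1 + 0.0000·4 + (-0.1543)·2 = -1.6973.
u_2 = v_2 + 1.6973·e_1 = (2.2143, -0.0476, 2.0476, 4.0000, 1.7381).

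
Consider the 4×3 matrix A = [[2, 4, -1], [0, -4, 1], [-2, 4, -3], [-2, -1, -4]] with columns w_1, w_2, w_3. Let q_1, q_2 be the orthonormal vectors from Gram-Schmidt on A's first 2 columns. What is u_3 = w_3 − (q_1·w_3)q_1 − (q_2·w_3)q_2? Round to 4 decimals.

q_1 = w_1/‖w_1‖ = (2, 0, -2, -2)/3.4641 = (0.5774, 0.0000, -0.5774, -0.5774).
r_{12} = q_1·w_2 = 0.5774.
u_2 = w_2 − 0.5774·q_1 = (3.6667, -4.0000, 4.3333, -0.6667).
‖u_2‖ = 6.9761, so q_2 = (0.5256, -0.5734, 0.6212, -0.0956).
r_{13} = q_1·w_3 = 3.4641; r_{23} = q_2·w_3 = -2.5802.
u_3 = w_3 − 3.4641·q_1 + 2.5802·q_2 = (-1.6438, -0.4795, 0.6027, -2.2466).

u_3 = (-1.6438, -0.4795, 0.6027, -2.2466)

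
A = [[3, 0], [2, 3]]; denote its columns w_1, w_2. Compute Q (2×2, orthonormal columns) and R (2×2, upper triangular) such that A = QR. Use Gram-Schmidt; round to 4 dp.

Q = [[0.8321, -0.5547], [0.5547, 0.8321]], R = [[3.6056, 1.6641], [0.0000, 2.4962]]

w_1 = (3, 2); ‖w_1‖ = 3.6056, so q_1 = (0.8321, 0.5547).
q_1·w_2 = 0.8321·0 + 0.5547·3 = 1.6641.
u_2 = w_2 − 1.6641·q_1 = (-1.3846, 2.0769).
‖u_2‖ = 2.4962, so q_2 = (-0.5547, 0.8321).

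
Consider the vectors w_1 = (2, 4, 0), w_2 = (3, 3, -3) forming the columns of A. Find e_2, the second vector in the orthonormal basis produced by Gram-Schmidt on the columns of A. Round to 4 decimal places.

e_2 = (0.3651, -0.1826, -0.9129)

e_1 = w_1/‖w_1‖ = (2, 4, 0)/4.4721 = (0.4472, 0.8944, 0.0000).
r_{12} = e_1·w_2 = 4.0249.
u_2 = w_2 − 4.0249·e_1 = (1.2000, -0.6000, -3.0000).
‖u_2‖ = 3.2863, so e_2 = (0.3651, -0.1826, -0.9129).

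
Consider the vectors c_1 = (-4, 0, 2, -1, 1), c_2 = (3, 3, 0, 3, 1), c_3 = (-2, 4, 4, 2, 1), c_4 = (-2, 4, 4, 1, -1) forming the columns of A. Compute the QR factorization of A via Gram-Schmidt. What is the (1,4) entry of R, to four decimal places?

c_1 = (-4, 0, 2, -1, 1); ‖c_1‖ = 4.6904, so e_1 = (-0.8528, 0.0000, 0.4264, -0.2132, 0.2132).
r_{14} = e_1·c_4 = 2.9848.

r_{14} = 2.9848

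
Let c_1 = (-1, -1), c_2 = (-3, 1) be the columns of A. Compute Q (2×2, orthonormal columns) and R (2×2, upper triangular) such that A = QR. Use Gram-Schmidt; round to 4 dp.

Q = [[-0.7071, -0.7071], [-0.7071, 0.7071]], R = [[1.4142, 1.4142], [0.0000, 2.8284]]

c_1 = (-1, -1); ‖c_1‖ = 1.4142, so q_1 = (-0.7071, -0.7071).
q_1·c_2 = (-0.7071)·(-3) + (-0.7071)·1 = 1.4142.
u_2 = c_2 − 1.4142·q_1 = (-2.0000, 2.0000).
‖u_2‖ = 2.8284, so q_2 = (-0.7071, 0.7071).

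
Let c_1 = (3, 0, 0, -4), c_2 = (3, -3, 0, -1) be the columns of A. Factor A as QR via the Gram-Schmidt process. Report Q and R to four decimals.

Q = [[0.6000, 0.4116], [0.0000, -0.8575], [0.0000, 0.0000], [-0.8000, 0.3087]], R = [[5.0000, 2.6000], [0.0000, 3.4986]]

c_1 = (3, 0, 0, -4); ‖c_1‖ = 5.0000, so e_1 = (0.6000, 0.0000, 0.0000, -0.8000).
e_1·c_2 = 0.6000·3 + 0.0000·(-3) + 0.0000·0 + (-0.8000)·(-1) = 2.6000.
u_2 = c_2 − 2.6000·e_1 = (1.4400, -3.0000, 0.0000, 1.0800).
‖u_2‖ = 3.4986, so e_2 = (0.4116, -0.8575, 0.0000, 0.3087).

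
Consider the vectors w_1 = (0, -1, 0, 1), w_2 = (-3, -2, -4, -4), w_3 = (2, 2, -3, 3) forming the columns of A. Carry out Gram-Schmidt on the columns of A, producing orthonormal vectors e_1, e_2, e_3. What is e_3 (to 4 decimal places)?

e_3 = (0.2823, 0.3852, -0.7896, 0.3852)

e_1 = w_1/‖w_1‖ = (0, -1, 0, 1)/1.4142 = (0.0000, -0.7071, 0.0000, 0.7071).
r_{12} = e_1·w_2 = -1.4142.
u_2 = w_2 + 1.4142·e_1 = (-3.0000, -3.0000, -4.0000, -3.0000).
‖u_2‖ = 6.5574, so e_2 = (-0.4575, -0.4575, -0.6100, -0.4575).
r_{13} = e_1·w_3 = 0.7071; r_{23} = e_2·w_3 = -1.3725.
u_3 = w_3 − 0.7071·e_1 + 1.3725·e_2 = (1.3721, 1.8721, -3.8372, 1.8721).
‖u_3‖ = 4.8597, so e_3 = (0.2823, 0.3852, -0.7896, 0.3852).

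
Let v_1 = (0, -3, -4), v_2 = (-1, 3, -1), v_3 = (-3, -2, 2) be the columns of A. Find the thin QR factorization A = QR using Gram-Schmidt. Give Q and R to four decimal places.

Q = [[0.0000, -0.3162, -0.9487], [-0.6000, 0.7589, -0.2530], [-0.8000, -0.5692, 0.1897]], R = [[5.0000, -1.0000, -0.4000], [0.0000, 3.1623, -1.7076], [0.0000, 0.0000, 3.7315]]

v_1 = (0, -3, -4); ‖v_1‖ = 5.0000, so e_1 = (0.0000, -0.6000, -0.8000).
e_1·v_2 = 0.0000·(-1) + (-0.6000)·3 + (-0.8000)·(-1) = -1.0000.
u_2 = v_2 + 1.0000·e_1 = (-1.0000, 2.4000, -1.8000).
‖u_2‖ = 3.1623, so e_2 = (-0.3162, 0.7589, -0.5692).
e_1·v_3 = 0.0000·(-3) + (-0.6000)·(-2) + (-0.8000)·2 = -0.4000; e_2·v_3 = (-0.3162)·(-3) + 0.7589·(-2) + (-0.5692)·2 = -1.7076.
u_3 = v_3 + 0.4000·e_1 + 1.7076·e_2 = (-3.5400, -0.9440, 0.7080).
‖u_3‖ = 3.7315, so e_3 = (-0.9487, -0.2530, 0.1897).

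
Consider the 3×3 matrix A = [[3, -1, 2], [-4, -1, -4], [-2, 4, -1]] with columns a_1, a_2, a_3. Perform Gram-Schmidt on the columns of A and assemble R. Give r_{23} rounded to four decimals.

r_{23} = 0.9392

a_1 = (3, -4, -2); ‖a_1‖ = 5.3852, so e_1 = (0.5571, -0.7428, -0.3714).
e_1·a_2 = 0.5571·(-1) + (-0.7428)·(-1) + (-0.3714)·4 = -1.2999.
u_2 = a_2 + 1.2999·e_1 = (-0.2759, -1.9655, 3.5172).
‖u_2‖ = 4.0386, so e_2 = (-0.0683, -0.4867, 0.8709).
r_{23} = e_2·a_3 = 0.9392.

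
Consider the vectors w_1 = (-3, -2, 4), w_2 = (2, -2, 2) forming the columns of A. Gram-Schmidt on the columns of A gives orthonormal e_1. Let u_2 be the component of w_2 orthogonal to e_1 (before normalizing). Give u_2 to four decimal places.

u_2 = (2.6207, -1.5862, 1.1724)

w_1 = (-3, -2, 4); ‖w_1‖ = 5.3852, so e_1 = (-0.5571, -0.3714, 0.7428).
e_1·w_2 = (-0.5571)·2 + (-0.3714)·(-2) + 0.7428·2 = 1.1142.
u_2 = w_2 − 1.1142·e_1 = (2.6207, -1.5862, 1.1724).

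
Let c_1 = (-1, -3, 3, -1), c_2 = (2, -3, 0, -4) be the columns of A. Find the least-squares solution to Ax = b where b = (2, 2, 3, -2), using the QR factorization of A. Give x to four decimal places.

c_1 = (-1, -3, 3, -1); ‖c_1‖ = 4.4721, so e_1 = (-0.2236, -0.6708, 0.6708, -0.2236).
e_1·c_2 = (-0.2236)·2 + (-0.6708)·(-3) + 0.6708·0 + (-0.2236)·(-4) = 2.4597.
u_2 = c_2 − 2.4597·e_1 = (2.5500, -1.3500, -1.6500, -3.4500).
‖u_2‖ = 4.7906, so e_2 = (0.5323, -0.2818, -0.3444, -0.7202).
Qᵀb = (0.6708, 0.9080).
Back-substitute: x_2 = 0.9080/4.7906 = 0.1895.
x_1 = (0.6708 − 2.4597·0.1895)/4.4721 = 0.0458.

x = (0.0458, 0.1895)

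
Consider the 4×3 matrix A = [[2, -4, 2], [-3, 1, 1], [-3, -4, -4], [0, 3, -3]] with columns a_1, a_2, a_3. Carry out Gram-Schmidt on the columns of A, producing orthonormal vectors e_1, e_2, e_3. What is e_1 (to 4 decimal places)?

e_1 = (0.4264, -0.6396, -0.6396, 0.0000)

e_1 = a_1/‖a_1‖ = (2, -3, -3, 0)/4.6904 = (0.4264, -0.6396, -0.6396, 0.0000).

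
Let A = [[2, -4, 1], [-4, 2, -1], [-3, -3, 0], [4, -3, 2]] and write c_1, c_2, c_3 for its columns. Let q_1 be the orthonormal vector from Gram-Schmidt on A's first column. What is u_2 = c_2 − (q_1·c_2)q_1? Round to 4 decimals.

u_2 = (-3.1556, 0.3111, -4.2667, -1.3111)

q_1 = c_1/‖c_1‖ = (2, -4, -3, 4)/6.7082 = (0.2981, -0.5963, -0.4472, 0.5963).
r_{12} = q_1·c_2 = -2.8324.
u_2 = c_2 + 2.8324·q_1 = (-3.1556, 0.3111, -4.2667, -1.3111).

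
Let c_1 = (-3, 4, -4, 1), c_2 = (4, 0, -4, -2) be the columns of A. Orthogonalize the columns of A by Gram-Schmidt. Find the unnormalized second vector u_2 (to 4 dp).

u_2 = (4.1429, -0.1905, -3.8095, -2.0476)

c_1 = (-3, 4, -4, 1); ‖c_1‖ = 6.4807, so e_1 = (-0.4629, 0.6172, -0.6172, 0.1543).
e_1·c_2 = (-0.4629)·4 + 0.6172·0 + (-0.6172)·(-4) + 0.1543·(-2) = 0.3086.
u_2 = c_2 − 0.3086·e_1 = (4.1429, -0.1905, -3.8095, -2.0476).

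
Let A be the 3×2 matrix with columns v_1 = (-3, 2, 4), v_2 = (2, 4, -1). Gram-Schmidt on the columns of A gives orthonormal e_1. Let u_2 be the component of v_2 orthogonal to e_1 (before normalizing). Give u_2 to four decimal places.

u_2 = (1.7931, 4.1379, -0.7241)

v_1 = (-3, 2, 4); ‖v_1‖ = 5.3852, so e_1 = (-0.5571, 0.3714, 0.7428).
e_1·v_2 = (-0.5571)·2 + 0.3714·4 + 0.7428·(-1) = -0.3714.
u_2 = v_2 + 0.3714·e_1 = (1.7931, 4.1379, -0.7241).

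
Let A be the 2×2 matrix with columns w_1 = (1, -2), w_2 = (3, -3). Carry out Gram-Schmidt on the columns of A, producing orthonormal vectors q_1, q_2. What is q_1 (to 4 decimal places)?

w_1 = (1, -2); ‖w_1‖ = 2.2361, so q_1 = (0.4472, -0.8944).

q_1 = (0.4472, -0.8944)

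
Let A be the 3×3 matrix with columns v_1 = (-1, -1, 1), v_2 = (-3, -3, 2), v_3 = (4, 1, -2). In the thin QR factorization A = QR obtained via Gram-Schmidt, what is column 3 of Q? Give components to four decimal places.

q_3 = (0.7071, -0.7071, 0.0000)

v_1 = (-1, -1, 1); ‖v_1‖ = 1.7321, so q_1 = (-0.5774, -0.5774, 0.5774).
q_1·v_2 = (-0.5774)·(-3) + (-0.5774)·(-3) + 0.5774·2 = 4.6188.
u_2 = v_2 − 4.6188·q_1 = (-0.3333, -0.3333, -0.6667).
‖u_2‖ = 0.8165, so q_2 = (-0.4082, -0.4082, -0.8165).
q_1·v_3 = (-0.5774)·4 + (-0.5774)·1 + 0.5774·(-2) = -4.0415; q_2·v_3 = (-0.4082)·4 + (-0.4082)·1 + (-0.8165)·(-2) = -0.4082.
u_3 = v_3 + 4.0415·q_1 + 0.4082·q_2 = (1.5000, -1.5000, 0.0000).
‖u_3‖ = 2.1213, so q_3 = (0.7071, -0.7071, 0.0000).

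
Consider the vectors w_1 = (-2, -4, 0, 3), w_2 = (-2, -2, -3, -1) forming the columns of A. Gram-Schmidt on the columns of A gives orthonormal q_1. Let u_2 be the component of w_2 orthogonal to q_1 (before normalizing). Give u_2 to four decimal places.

u_2 = (-1.3793, -0.7586, -3.0000, -1.9310)

w_1 = (-2, -4, 0, 3); ‖w_1‖ = 5.3852, so q_1 = (-0.3714, -0.7428, 0.0000, 0.5571).
q_1·w_2 = (-0.3714)·(-2) + (-0.7428)·(-2) + 0.0000·(-3) + 0.5571·(-1) = 1.6713.
u_2 = w_2 − 1.6713·q_1 = (-1.3793, -0.7586, -3.0000, -1.9310).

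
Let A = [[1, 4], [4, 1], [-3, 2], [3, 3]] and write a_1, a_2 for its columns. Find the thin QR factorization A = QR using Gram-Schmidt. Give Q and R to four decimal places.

a_1 = (1, 4, -3, 3); ‖a_1‖ = 5.9161, so e_1 = (0.1690, 0.6761, -0.5071, 0.5071).
e_1·a_2 = 0.1690·4 + 0.6761·1 + (-0.5071)·2 + 0.5071·3 = 1.8593.
u_2 = a_2 − 1.8593·e_1 = (3.6857, -0.2571, 2.9429, 2.0571).
‖u_2‖ = 5.1520, so e_2 = (0.7154, -0.0499, 0.5712, 0.3993).

Q = [[0.1690, 0.7154], [0.6761, -0.0499], [-0.5071, 0.5712], [0.5071, 0.3993]], R = [[5.9161, 1.8593], [0.0000, 5.1520]]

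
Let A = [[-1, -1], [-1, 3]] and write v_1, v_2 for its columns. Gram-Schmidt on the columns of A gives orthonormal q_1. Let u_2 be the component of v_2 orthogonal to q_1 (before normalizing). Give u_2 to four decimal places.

v_1 = (-1, -1); ‖v_1‖ = 1.4142, so q_1 = (-0.7071, -0.7071).
q_1·v_2 = (-0.7071)·(-1) + (-0.7071)·3 = -1.4142.
u_2 = v_2 + 1.4142·q_1 = (-2.0000, 2.0000).

u_2 = (-2.0000, 2.0000)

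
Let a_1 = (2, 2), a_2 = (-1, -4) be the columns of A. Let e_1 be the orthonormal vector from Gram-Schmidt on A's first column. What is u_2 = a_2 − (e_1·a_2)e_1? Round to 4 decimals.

u_2 = (1.5000, -1.5000)

a_1 = (2, 2); ‖a_1‖ = 2.8284, so e_1 = (0.7071, 0.7071).
e_1·a_2 = 0.7071·(-1) + 0.7071·(-4) = -3.5355.
u_2 = a_2 + 3.5355·e_1 = (1.5000, -1.5000).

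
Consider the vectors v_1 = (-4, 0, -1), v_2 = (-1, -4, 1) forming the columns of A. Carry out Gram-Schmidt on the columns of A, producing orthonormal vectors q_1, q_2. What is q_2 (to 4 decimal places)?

q_1 = v_1/‖v_1‖ = (-4, 0, -1)/4.1231 = (-0.9701, 0.0000, -0.2425).
r_{12} = q_1·v_2 = 0.7276.
u_2 = v_2 − 0.7276·q_1 = (-0.2941, -4.0000, 1.1765).
‖u_2‖ = 4.1798, so q_2 = (-0.0704, -0.9570, 0.2815).

q_2 = (-0.0704, -0.9570, 0.2815)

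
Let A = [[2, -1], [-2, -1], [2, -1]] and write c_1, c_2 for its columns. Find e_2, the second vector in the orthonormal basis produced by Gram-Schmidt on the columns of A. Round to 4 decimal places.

c_1 = (2, -2, 2); ‖c_1‖ = 3.4641, so e_1 = (0.5774, -0.5774, 0.5774).
e_1·c_2 = 0.5774·(-1) + (-0.5774)·(-1) + 0.5774·(-1) = -0.5774.
u_2 = c_2 + 0.5774·e_1 = (-0.6667, -1.3333, -0.6667).
‖u_2‖ = 1.6330, so e_2 = (-0.4082, -0.8165, -0.4082).

e_2 = (-0.4082, -0.8165, -0.4082)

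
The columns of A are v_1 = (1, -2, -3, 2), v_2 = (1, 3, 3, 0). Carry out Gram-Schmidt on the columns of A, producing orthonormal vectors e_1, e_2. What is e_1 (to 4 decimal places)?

e_1 = (0.2357, -0.4714, -0.7071, 0.4714)

v_1 = (1, -2, -3, 2); ‖v_1‖ = 4.2426, so e_1 = (0.2357, -0.4714, -0.7071, 0.4714).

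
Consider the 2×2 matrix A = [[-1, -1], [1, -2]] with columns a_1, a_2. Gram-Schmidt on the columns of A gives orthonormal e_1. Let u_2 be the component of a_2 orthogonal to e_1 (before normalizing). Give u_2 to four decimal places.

a_1 = (-1, 1); ‖a_1‖ = 1.4142, so e_1 = (-0.7071, 0.7071).
e_1·a_2 = (-0.7071)·(-1) + 0.7071·(-2) = -0.7071.
u_2 = a_2 + 0.7071·e_1 = (-1.5000, -1.5000).

u_2 = (-1.5000, -1.5000)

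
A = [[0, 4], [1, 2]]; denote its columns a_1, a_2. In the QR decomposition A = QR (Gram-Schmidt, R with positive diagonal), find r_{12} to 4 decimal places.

q_1 = a_1/‖a_1‖ = (0, 1)/1.0000 = (0.0000, 1.0000).
r_{12} = q_1·a_2 = 2.0000.

r_{12} = 2.0000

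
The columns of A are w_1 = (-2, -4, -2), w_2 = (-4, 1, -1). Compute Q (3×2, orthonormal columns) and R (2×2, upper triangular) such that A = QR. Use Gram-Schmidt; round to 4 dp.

Q = [[-0.4082, -0.8616], [-0.8165, 0.4924], [-0.4082, -0.1231]], R = [[4.8990, 1.2247], [0.0000, 4.0620]]

e_1 = w_1/‖w_1‖ = (-2, -4, -2)/4.8990 = (-0.4082, -0.8165, -0.4082).
r_{12} = e_1·w_2 = 1.2247.
u_2 = w_2 − 1.2247·e_1 = (-3.5000, 2.0000, -0.5000).
‖u_2‖ = 4.0620, so e_2 = (-0.8616, 0.4924, -0.1231).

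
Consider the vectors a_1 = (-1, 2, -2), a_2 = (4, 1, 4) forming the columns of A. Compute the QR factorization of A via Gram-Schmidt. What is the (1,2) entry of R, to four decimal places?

a_1 = (-1, 2, -2); ‖a_1‖ = 3.0000, so q_1 = (-0.3333, 0.6667, -0.6667).
r_{12} = q_1·a_2 = -3.3333.

r_{12} = -3.3333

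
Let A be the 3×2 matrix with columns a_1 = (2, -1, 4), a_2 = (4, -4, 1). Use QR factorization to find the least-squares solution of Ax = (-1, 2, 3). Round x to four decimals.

x = (0.9336, -0.7254)

a_1 = (2, -1, 4); ‖a_1‖ = 4.5826, so e_1 = (0.4364, -0.2182, 0.8729).
e_1·a_2 = 0.4364·4 + (-0.2182)·(-4) + 0.8729·1 = 3.4915.
u_2 = a_2 − 3.4915·e_1 = (2.4762, -3.2381, -2.0476).
‖u_2‖ = 4.5617, so e_2 = (0.5428, -0.7098, -0.4489).
Qᵀb = (1.7457, -3.3091).
Back-substitute: x_2 = -3.3091/4.5617 = -0.7254.
x_1 = (1.7457 − 3.4915·(-0.7254))/4.5826 = 0.9336.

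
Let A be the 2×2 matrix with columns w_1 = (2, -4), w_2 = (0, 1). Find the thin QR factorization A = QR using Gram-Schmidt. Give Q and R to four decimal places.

w_1 = (2, -4); ‖w_1‖ = 4.4721, so q_1 = (0.4472, -0.8944).
q_1·w_2 = 0.4472·0 + (-0.8944)·1 = -0.8944.
u_2 = w_2 + 0.8944·q_1 = (0.4000, 0.2000).
‖u_2‖ = 0.4472, so q_2 = (0.8944, 0.4472).

Q = [[0.4472, 0.8944], [-0.8944, 0.4472]], R = [[4.4721, -0.8944], [0.0000, 0.4472]]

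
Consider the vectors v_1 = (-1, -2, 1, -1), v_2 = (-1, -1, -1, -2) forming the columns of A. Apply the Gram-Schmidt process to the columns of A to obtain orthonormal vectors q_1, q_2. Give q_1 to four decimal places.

v_1 = (-1, -2, 1, -1); ‖v_1‖ = 2.6458, so q_1 = (-0.3780, -0.7559, 0.3780, -0.3780).

q_1 = (-0.3780, -0.7559, 0.3780, -0.3780)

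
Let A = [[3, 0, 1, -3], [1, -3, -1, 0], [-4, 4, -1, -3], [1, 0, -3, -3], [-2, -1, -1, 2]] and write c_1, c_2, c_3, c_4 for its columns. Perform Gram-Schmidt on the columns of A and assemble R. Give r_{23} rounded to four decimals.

r_{23} = 0.6714

e_1 = c_1/‖c_1‖ = (3, 1, -4, 1, -2)/5.5678 = (0.5388, 0.1796, -0.7184, 0.1796, -0.3592).
r_{12} = e_1·c_2 = -3.0533.
u_2 = c_2 + 3.0533·e_1 = (1.6452, -2.4516, 1.8065, 0.5484, -2.0968).
‖u_2‖ = 4.0838, so e_2 = (0.4029, -0.6003, 0.4423, 0.1343, -0.5134).
r_{23} = e_2·c_3 = 0.6714.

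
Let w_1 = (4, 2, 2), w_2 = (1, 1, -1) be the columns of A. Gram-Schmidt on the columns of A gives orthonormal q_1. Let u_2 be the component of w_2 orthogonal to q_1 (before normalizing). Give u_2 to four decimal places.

q_1 = w_1/‖w_1‖ = (4, 2, 2)/4.8990 = (0.8165, 0.4082, 0.4082).
r_{12} = q_1·w_2 = 0.8165.
u_2 = w_2 − 0.8165·q_1 = (0.3333, 0.6667, -1.3333).

u_2 = (0.3333, 0.6667, -1.3333)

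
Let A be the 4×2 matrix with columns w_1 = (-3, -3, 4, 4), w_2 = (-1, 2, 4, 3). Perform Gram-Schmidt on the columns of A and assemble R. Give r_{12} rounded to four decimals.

r_{12} = 3.5355

w_1 = (-3, -3, 4, 4); ‖w_1‖ = 7.0711, so q_1 = (-0.4243, -0.4243, 0.5657, 0.5657).
r_{12} = q_1·w_2 = 3.5355.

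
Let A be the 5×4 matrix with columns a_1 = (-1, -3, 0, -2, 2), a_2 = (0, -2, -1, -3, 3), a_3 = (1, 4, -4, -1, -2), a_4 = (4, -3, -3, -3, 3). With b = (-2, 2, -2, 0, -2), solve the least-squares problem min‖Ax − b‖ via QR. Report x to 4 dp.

x = (1.2910, -0.6726, 0.8688, -0.3588)

a_1 = (-1, -3, 0, -2, 2); ‖a_1‖ = 4.2426, so e_1 = (-0.2357, -0.7071, 0.0000, -0.4714, 0.4714).
e_1·a_2 = (-0.2357)·0 + (-0.7071)·(-2) + 0.0000·(-1) + (-0.4714)·(-3) + 0.4714·3 = 4.2426.
u_2 = a_2 − 4.2426·e_1 = (1.0000, 1.0000, -1.0000, -1.0000, 1.0000).
‖u_2‖ = 2.2361, so e_2 = (0.4472, 0.4472, -0.4472, -0.4472, 0.4472).
e_1·a_3 = (-0.2357)·1 + (-0.7071)·4 + 0.0000·(-4) + (-0.4714)·(-1) + 0.4714·(-2) = -3.5355; e_2·a_3 = 0.4472·1 + 0.4472·4 + (-0.4472)·(-4) + (-0.4472)·(-1) + 0.4472·(-2) = 3.5777.
u_3 = a_3 + 3.5355·e_1 − 3.5777·e_2 = (-1.4333, -0.1000, -2.4000, -1.0667, -1.9333).
‖u_3‖ = 3.5637, so e_3 = (-0.4022, -0.0281, -0.6735, -0.2993, -0.5425).
e_1·a_4 = (-0.2357)·4 + (-0.7071)·(-3) + 0.0000·(-3) + (-0.4714)·(-3) + 0.4714·3 = 4.0069; e_2·a_4 = 0.4472·4 + 0.4472·(-3) + (-0.4472)·(-3) + (-0.4472)·(-3) + 0.4472·3 = 4.4721; e_3·a_4 = (-0.4022)·4 + (-0.0281)·(-3) + (-0.6735)·(-3) + (-0.2993)·(-3) + (-0.5425)·3 = -0.2338.
u_4 = a_4 − 4.0069·e_1 − 4.4721·e_2 + 0.2338·e_3 = (2.8504, -2.1732, -1.1575, 0.8189, -1.0157).
‖u_4‖ = 3.9862, so e_4 = (0.7151, -0.5452, -0.2904, 0.2054, -0.2548).
Qᵀb = (-1.8856, 0.0000, 3.1802, -1.4301).
Back-substitute: x_4 = -1.4301/3.9862 = -0.3588.
x_3 = (3.1802 + 0.2338·(-0.3588))/3.5637 = 0.8688.
x_2 = (0.0000 − 3.5777·0.8688 − 4.4721·(-0.3588))/2.2361 = -0.6726.
x_1 = (-1.8856 − 4.2426·(-0.6726) + 3.5355·0.8688 − 4.0069·(-0.3588))/4.2426 = 1.2910.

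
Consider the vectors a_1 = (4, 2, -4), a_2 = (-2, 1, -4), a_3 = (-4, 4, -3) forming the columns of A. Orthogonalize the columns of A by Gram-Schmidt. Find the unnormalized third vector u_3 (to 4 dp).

e_1 = a_1/‖a_1‖ = (4, 2, -4)/6.0000 = (0.6667, 0.3333, -0.6667).
r_{12} = e_1·a_2 = 1.6667.
u_2 = a_2 − 1.6667·e_1 = (-3.1111, 0.4444, -2.8889).
‖u_2‖ = 4.2687, so e_2 = (-0.7288, 0.1041, -0.6768).
r_{13} = e_1·a_3 = 0.6667; r_{23} = e_2·a_3 = 5.3620.
u_3 = a_3 − 0.6667·e_1 − 5.3620·e_2 = (-0.5366, 3.2195, 1.0732).

u_3 = (-0.5366, 3.2195, 1.0732)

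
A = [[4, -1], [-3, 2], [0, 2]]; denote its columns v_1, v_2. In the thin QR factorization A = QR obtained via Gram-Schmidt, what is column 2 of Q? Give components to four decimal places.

v_1 = (4, -3, 0); ‖v_1‖ = 5.0000, so q_1 = (0.8000, -0.6000, 0.0000).
q_1·v_2 = 0.8000·(-1) + (-0.6000)·2 + 0.0000·2 = -2.0000.
u_2 = v_2 + 2.0000·q_1 = (0.6000, 0.8000, 2.0000).
‖u_2‖ = 2.2361, so q_2 = (0.2683, 0.3578, 0.8944).

q_2 = (0.2683, 0.3578, 0.8944)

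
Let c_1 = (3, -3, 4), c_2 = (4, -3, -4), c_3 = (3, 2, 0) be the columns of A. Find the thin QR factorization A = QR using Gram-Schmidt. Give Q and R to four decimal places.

c_1 = (3, -3, 4); ‖c_1‖ = 5.8310, so q_1 = (0.5145, -0.5145, 0.6860).
q_1·c_2 = 0.5145·4 + (-0.5145)·(-3) + 0.6860·(-4) = 0.8575.
u_2 = c_2 − 0.8575·q_1 = (3.5588, -2.5588, -4.5882).
‖u_2‖ = 6.3454, so q_2 = (0.5608, -0.4033, -0.7231).
q_1·c_3 = 0.5145·3 + (-0.5145)·2 + 0.6860·0 = 0.5145; q_2·c_3 = 0.5608·3 + (-0.4033)·2 + (-0.7231)·0 = 0.8760.
u_3 = c_3 − 0.5145·q_1 − 0.8760·q_2 = (2.2440, 2.6180, 0.2805).
‖u_3‖ = 3.4595, so q_3 = (0.6486, 0.7568, 0.0811).

Q = [[0.5145, 0.5608, 0.6486], [-0.5145, -0.4033, 0.7568], [0.6860, -0.7231, 0.0811]], R = [[5.8310, 0.8575, 0.5145], [0.0000, 6.3454, 0.8760], [0.0000, 0.0000, 3.4595]]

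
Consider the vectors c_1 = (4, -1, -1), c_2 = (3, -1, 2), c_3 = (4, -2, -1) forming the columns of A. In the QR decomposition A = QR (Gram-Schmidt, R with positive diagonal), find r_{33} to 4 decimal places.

c_1 = (4, -1, -1); ‖c_1‖ = 4.2426, so e_1 = (0.9428, -0.2357, -0.2357).
e_1·c_2 = 0.9428·3 + (-0.2357)·(-1) + (-0.2357)·2 = 2.5927.
u_2 = c_2 − 2.5927·e_1 = (0.5556, -0.3889, 2.6111).
‖u_2‖ = 2.6977, so e_2 = (0.2059, -0.1442, 0.9679).
e_1·c_3 = 0.9428·4 + (-0.2357)·(-2) + (-0.2357)·(-1) = 4.4783; e_2·c_3 = 0.2059·4 + (-0.1442)·(-2) + 0.9679·(-1) = 0.1442.
u_3 = c_3 − 4.4783·e_1 − 0.1442·e_2 = (-0.2519, -0.9237, -0.0840).
r_{33} = ‖u_3‖ = 0.9611.

r_{33} = 0.9611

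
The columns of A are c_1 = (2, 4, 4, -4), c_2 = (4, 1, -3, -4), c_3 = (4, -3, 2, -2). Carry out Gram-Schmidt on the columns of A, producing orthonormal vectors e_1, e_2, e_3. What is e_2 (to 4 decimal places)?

c_1 = (2, 4, 4, -4); ‖c_1‖ = 7.2111, so e_1 = (0.2774, 0.5547, 0.5547, -0.5547).
e_1·c_2 = 0.2774·4 + 0.5547·1 + 0.5547·(-3) + (-0.5547)·(-4) = 2.2188.
u_2 = c_2 − 2.2188·e_1 = (3.3846, -0.2308, -4.2308, -2.7692).
‖u_2‖ = 6.0891, so e_2 = (0.5558, -0.0379, -0.6948, -0.4548).

e_2 = (0.5558, -0.0379, -0.6948, -0.4548)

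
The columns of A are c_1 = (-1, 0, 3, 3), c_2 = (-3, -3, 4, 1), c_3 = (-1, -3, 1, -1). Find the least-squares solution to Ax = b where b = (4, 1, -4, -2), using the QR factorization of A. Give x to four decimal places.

q_1 = c_1/‖c_1‖ = (-1, 0, 3, 3)/4.3589 = (-0.2294, 0.0000, 0.6882, 0.6882).
r_{12} = q_1·c_2 = 4.1295.
u_2 = c_2 − 4.1295·q_1 = (-2.0526, -3.0000, 1.1579, -1.8421).
‖u_2‖ = 4.2364, so q_2 = (-0.4845, -0.7081, 0.2733, -0.4348).
r_{13} = q_1·c_3 = 0.2294; r_{23} = q_2·c_3 = 3.3171.
u_3 = c_3 − 0.2294·q_1 − 3.3171·q_2 = (0.6598, -0.6510, -0.0645, 0.2845).
‖u_3‖ = 0.9717, so q_3 = (0.6790, -0.6700, -0.0664, 0.2927).
Qᵀb = (-5.0471, -2.8698, 1.7262).
Back-substitute: x_3 = 1.7262/0.9717 = 1.7764.
x_2 = (-2.8698 − 3.3171·1.7764)/4.2364 = -2.0683.
x_1 = (-5.0471 − 4.1295·(-2.0683) − 0.2294·1.7764)/4.3589 = 0.7081.

x = (0.7081, -2.0683, 1.7764)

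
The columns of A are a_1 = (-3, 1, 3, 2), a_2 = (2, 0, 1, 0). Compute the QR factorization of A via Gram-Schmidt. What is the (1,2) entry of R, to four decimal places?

a_1 = (-3, 1, 3, 2); ‖a_1‖ = 4.7958, so e_1 = (-0.6255, 0.2085, 0.6255, 0.4170).
r_{12} = e_1·a_2 = -0.6255.

r_{12} = -0.6255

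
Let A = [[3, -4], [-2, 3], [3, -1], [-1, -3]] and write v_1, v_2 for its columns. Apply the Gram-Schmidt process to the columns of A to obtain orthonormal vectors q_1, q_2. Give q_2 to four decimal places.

q_2 = (-0.3613, 0.3137, 0.2947, -0.8271)

v_1 = (3, -2, 3, -1); ‖v_1‖ = 4.7958, so q_1 = (0.6255, -0.4170, 0.6255, -0.2085).
q_1·v_2 = 0.6255·(-4) + (-0.4170)·3 + 0.6255·(-1) + (-0.2085)·(-3) = -3.7533.
u_2 = v_2 + 3.7533·q_1 = (-1.6522, 1.4348, 1.3478, -3.7826).
‖u_2‖ = 4.5731, so q_2 = (-0.3613, 0.3137, 0.2947, -0.8271).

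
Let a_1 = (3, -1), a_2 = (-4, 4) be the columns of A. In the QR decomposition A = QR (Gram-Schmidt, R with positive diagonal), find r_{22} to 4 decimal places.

a_1 = (3, -1); ‖a_1‖ = 3.1623, so e_1 = (0.9487, -0.3162).
e_1·a_2 = 0.9487·(-4) + (-0.3162)·4 = -5.0596.
u_2 = a_2 + 5.0596·e_1 = (0.8000, 2.4000).
r_{22} = ‖u_2‖ = 2.5298.

r_{22} = 2.5298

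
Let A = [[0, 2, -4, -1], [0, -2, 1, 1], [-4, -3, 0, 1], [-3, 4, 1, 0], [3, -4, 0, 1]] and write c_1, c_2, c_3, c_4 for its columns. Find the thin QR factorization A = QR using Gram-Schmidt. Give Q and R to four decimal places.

Q = [[0.0000, 0.2989, -0.9038, 0.2802], [0.0000, -0.2989, 0.1679, 0.5124], [-0.6860, -0.6594, -0.2572, -0.0557], [-0.5145, 0.4396, 0.2941, 0.6086], [0.5145, -0.4396, -0.0488, 0.5342]], R = [[5.8310, -2.0580, -0.5145, -0.1715], [0.0000, 6.6906, -1.0550, -1.6968], [0.0000, 0.0000, 4.0770, 0.7656], [0.0000, 0.0000, 0.0000, 0.7107]]

c_1 = (0, 0, -4, -3, 3); ‖c_1‖ = 5.8310, so q_1 = (0.0000, 0.0000, -0.6860, -0.5145, 0.5145).
q_1·c_2 = 0.0000·2 + 0.0000·(-2) + (-0.6860)·(-3) + (-0.5145)·4 + 0.5145·(-4) = -2.0580.
u_2 = c_2 + 2.0580·q_1 = (2.0000, -2.0000, -4.4118, 2.9412, -2.9412).
‖u_2‖ = 6.6906, so q_2 = (0.2989, -0.2989, -0.6594, 0.4396, -0.4396).
q_1·c_3 = 0.0000·(-4) + 0.0000·1 + (-0.6860)·0 + (-0.5145)·1 + 0.5145·0 = -0.5145; q_2·c_3 = 0.2989·(-4) + (-0.2989)·1 + (-0.6594)·0 + 0.4396·1 + (-0.4396)·0 = -1.0550.
u_3 = c_3 + 0.5145·q_1 + 1.0550·q_2 = (-3.6846, 0.6846, -1.0486, 1.1991, -0.1991).
‖u_3‖ = 4.0770, so q_3 = (-0.9038, 0.1679, -0.2572, 0.2941, -0.0488).
q_1·c_4 = 0.0000·(-1) + 0.0000·1 + (-0.6860)·1 + (-0.5145)·0 + 0.5145·1 = -0.1715; q_2·c_4 = 0.2989·(-1) + (-0.2989)·1 + (-0.6594)·1 + 0.4396·0 + (-0.4396)·1 = -1.6968; q_3·c_4 = (-0.9038)·(-1) + 0.1679·1 + (-0.2572)·1 + 0.2941·0 + (-0.0488)·1 = 0.7656.
u_4 = c_4 + 0.1715·q_1 + 1.6968·q_2 − 0.7656·q_3 = (0.1992, 0.3642, -0.0396, 0.4325, 0.3797).
‖u_4‖ = 0.7107, so q_4 = (0.2802, 0.5124, -0.0557, 0.6086, 0.5342).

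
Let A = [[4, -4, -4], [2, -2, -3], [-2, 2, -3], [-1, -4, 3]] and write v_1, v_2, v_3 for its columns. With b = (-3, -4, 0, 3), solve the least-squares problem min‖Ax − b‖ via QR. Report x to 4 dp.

e_1 = v_1/‖v_1‖ = (4, 2, -2, -1)/5.0000 = (0.8000, 0.4000, -0.4000, -0.2000).
r_{12} = e_1·v_2 = -4.0000.
u_2 = v_2 + 4.0000·e_1 = (-0.8000, -0.4000, 0.4000, -4.8000).
‖u_2‖ = 4.8990, so e_2 = (-0.1633, -0.0816, 0.0816, -0.9798).
r_{13} = e_1·v_3 = -3.8000; r_{23} = e_2·v_3 = -2.2862.
u_3 = v_3 + 3.8000·e_1 + 2.2862·e_2 = (-1.3333, -1.6667, -4.3333, 0.0000).
‖u_3‖ = 4.8305, so e_3 = (-0.2760, -0.3450, -0.8971, 0.0000).
Qᵀb = (-4.6000, -2.1229, 2.2082).
Back-substitute: x_3 = 2.2082/4.8305 = 0.4571.
x_2 = (-2.1229 + 2.2862·0.4571)/4.8990 = -0.2200.
x_1 = (-4.6000 + 4.0000·(-0.2200) + 3.8000·0.4571)/5.0000 = -0.7486.

x = (-0.7486, -0.2200, 0.4571)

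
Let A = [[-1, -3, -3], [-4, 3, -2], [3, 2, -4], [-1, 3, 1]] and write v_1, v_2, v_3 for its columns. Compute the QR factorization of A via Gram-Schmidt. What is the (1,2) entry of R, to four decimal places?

r_{12} = -1.1547

v_1 = (-1, -4, 3, -1); ‖v_1‖ = 5.1962, so q_1 = (-0.1925, -0.7698, 0.5774, -0.1925).
r_{12} = q_1·v_2 = -1.1547.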